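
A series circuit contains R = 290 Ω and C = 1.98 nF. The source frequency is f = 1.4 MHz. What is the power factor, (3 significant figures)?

0.981

ω = 2πf = 8.796e+06 rad/s
X_C = 1/(ωC) = 57.4 Ω
Z = 290 − j57.4 Ω
|Z| = √(290² + 57.4²) = 296 Ω
∠Z = arctan(-57.4/290) = -11.2°
cos φ = cos(-11.2°) = 0.981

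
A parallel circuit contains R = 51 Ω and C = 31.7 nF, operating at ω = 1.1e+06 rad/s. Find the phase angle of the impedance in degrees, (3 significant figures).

X_C = 1/(ωC) = 28.7 Ω
Parallel: admittances add. Y = 1/R + jωC
Y = (0.0196 + j0.0349) S
|Y| = 0.0400 S → |Z| = 1/|Y| = 25.0 Ω, ∠Z = −∠Y = -60.7°

-60.7°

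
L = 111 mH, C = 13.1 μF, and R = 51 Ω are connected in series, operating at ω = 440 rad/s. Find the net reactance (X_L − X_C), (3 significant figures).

-125 Ω

X_L = ωL = 48.8 Ω
X_C = 1/(ωC) = 173 Ω
X = 48.8 − 173 = -125 Ω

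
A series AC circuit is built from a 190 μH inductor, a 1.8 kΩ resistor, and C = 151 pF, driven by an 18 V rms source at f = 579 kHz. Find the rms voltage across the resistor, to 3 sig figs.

ω = 2πf = 3.638e+06 rad/s
X_L = ωL = 691 Ω
X_C = 1/(ωC) = 1820 Ω
Net reactance X = X_L − X_C = -1130 Ω
Z = 1800 − j1130 Ω
|Z| = √(1800² + 1130²) = 2120 Ω
I = V/|Z| = 8.47 mA
V_R = I·|Z_R| = 0.00847 × 1800 = 15.2 V

15.2 V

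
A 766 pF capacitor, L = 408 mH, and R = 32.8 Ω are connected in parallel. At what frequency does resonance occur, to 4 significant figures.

9.003 kHz

ω₀ = 1/√(LC) = 1/√(0.408 × 7.66e-10) = 56570 rad/s
f₀ = ω₀/(2π) = 9.003 kHz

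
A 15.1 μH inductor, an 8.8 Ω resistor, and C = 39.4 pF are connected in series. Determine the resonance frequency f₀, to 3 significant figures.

ω₀ = 1/√(LC) = 1/√(1.51e-05 × 3.94e-11) = 4.1e+07 rad/s
f₀ = ω₀/(2π) = 6.53 MHz

6.53 MHz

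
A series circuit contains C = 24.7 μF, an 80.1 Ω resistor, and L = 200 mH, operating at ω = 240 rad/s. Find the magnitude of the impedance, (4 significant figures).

X_L = ωL = 48.00 Ω
X_C = 1/(ωC) = 168.7 Ω
Net reactance X = X_L − X_C = -120.7 Ω
Z = 80.10 − j120.7 Ω
|Z| = √(80.10² + 120.7²) = 144.9 Ω

144.9 Ω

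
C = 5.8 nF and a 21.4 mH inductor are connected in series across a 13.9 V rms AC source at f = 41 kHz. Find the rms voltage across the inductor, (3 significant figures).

15.8 V

ω = 2πf = 257600 rad/s
X_L = ωL = 5510 Ω
X_C = 1/(ωC) = 669 Ω
Net reactance X = X_L − X_C = 4840 Ω
Z = j4840 Ω
|Z| = √(0² + 4840²) = 4840 Ω
I = V/|Z| = 2.87 mA
V_L = I·|Z_L| = 0.00287 × 5510 = 15.8 V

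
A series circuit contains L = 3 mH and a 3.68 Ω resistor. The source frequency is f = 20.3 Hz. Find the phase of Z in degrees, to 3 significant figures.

ω = 2πf = 127.5 rad/s
X_L = ωL = 0.383 Ω
Z = 3.68 + j0.383 Ω
|Z| = √(3.68² + 0.383²) = 3.70 Ω
∠Z = arctan(0.383/3.68) = 5.94°

5.94°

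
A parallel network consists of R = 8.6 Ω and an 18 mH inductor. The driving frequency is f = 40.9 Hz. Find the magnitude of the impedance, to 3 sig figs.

4.07 Ω

ω = 2πf = 257.0 rad/s
X_L = ωL = 4.63 Ω
Parallel: admittances add. Y = 1/R + 1/(jωL)
Y = (0.116 − j0.216) S
|Y| = 0.245 S → |Z| = 1/|Y| = 4.07 Ω, ∠Z = −∠Y = 61.7°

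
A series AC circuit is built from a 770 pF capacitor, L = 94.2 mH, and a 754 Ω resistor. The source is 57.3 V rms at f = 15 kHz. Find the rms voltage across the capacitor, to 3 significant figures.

159 V

ω = 2πf = 94250 rad/s
X_L = ωL = 8880 Ω
X_C = 1/(ωC) = 13800 Ω
Net reactance X = X_L − X_C = -4900 Ω
Z = 754 − j4900 Ω
|Z| = √(754² + 4900²) = 4960 Ω
I = V/|Z| = 11.6 mA
V_C = I·|Z_C| = 0.0116 × 13800 = 159 V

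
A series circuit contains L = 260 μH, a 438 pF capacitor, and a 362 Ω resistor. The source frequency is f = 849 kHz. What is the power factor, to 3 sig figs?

ω = 2πf = 5.334e+06 rad/s
X_L = ωL = 1390 Ω
X_C = 1/(ωC) = 428 Ω
Net reactance X = X_L − X_C = 959 Ω
Z = 362 + j959 Ω
|Z| = √(362² + 959²) = 1030 Ω
∠Z = arctan(959/362) = 69.3°
cos φ = cos(69.3°) = 0.353

0.353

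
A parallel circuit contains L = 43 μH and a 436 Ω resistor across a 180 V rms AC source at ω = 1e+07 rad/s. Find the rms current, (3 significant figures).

588 mA

X_L = ωL = 430 Ω
Parallel: admittances add. Y = 1/R + 1/(jωL)
Y = (0.00229 − j0.00233) S
|Y| = 0.00327 S → |Z| = 1/|Y| = 306 Ω, ∠Z = −∠Y = 45.4°
I = V/|Z| = 180/306 = 588 mA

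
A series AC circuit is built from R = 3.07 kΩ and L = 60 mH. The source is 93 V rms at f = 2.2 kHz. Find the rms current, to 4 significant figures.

ω = 2πf = 13820 rad/s
X_L = ωL = 829.4 Ω
Z = 3070 + j829.4 Ω
|Z| = √(3070² + 829.4²) = 3180 Ω
I = V/|Z| = 93/3180 = 29.24 mA

29.24 mA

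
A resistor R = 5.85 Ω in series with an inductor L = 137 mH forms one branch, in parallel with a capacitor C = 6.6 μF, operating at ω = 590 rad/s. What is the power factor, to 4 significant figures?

X_L = ωL = 80.83 Ω
X_C = 1/(ωC) = 256.8 Ω
Branch 1 (R+jX_L): Z₁ = 5.850 + j80.83 Ω, |Z₁| = 81.04 Ω
Branch 2 (−jX_C): Z₂ = −j256.8 Ω
Parallel: Z = Z₁Z₂/(Z₁+Z₂), |Z| = 118.2 Ω, ∠Z = 83.96°
cos φ = cos(83.96°) = 0.1053

0.1053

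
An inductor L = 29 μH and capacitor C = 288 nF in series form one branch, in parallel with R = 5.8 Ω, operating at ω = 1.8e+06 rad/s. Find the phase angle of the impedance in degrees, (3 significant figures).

X_L = ωL = 52.2 Ω
X_C = 1/(ωC) = 1.93 Ω
Branch 1: Z₁ = R = 5.80 Ω
Branch 2 (series LC): Z₂ = j(X_L − X_C) = j50.3 Ω
Parallel: Z = Z₁Z₂/(Z₁+Z₂), |Z| = 5.76 Ω, ∠Z = 6.58°

6.58°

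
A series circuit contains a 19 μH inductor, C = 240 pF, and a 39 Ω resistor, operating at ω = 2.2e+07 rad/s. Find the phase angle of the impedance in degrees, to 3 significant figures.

X_L = ωL = 418 Ω
X_C = 1/(ωC) = 189 Ω
Net reactance X = X_L − X_C = 229 Ω
Z = 39.0 + j229 Ω
|Z| = √(39.0² + 229²) = 232 Ω
∠Z = arctan(229/39.0) = 80.3°

80.3°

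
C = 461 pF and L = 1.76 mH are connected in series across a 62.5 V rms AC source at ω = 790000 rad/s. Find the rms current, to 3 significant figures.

X_L = ωL = 1390 Ω
X_C = 1/(ωC) = 2750 Ω
Net reactance X = X_L − X_C = -1360 Ω
Z = − j1360 Ω
|Z| = √(0² + 1360²) = 1360 Ω
I = V/|Z| = 62.5/1360 = 46.1 mA

46.1 mA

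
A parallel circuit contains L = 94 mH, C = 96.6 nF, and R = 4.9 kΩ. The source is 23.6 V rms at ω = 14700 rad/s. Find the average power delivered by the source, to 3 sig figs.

X_L = ωL = 1380 Ω
X_C = 1/(ωC) = 704 Ω
Parallel: admittances add. Y = 1/R + 1/(jωL) + jωC
Y = (0.000204 + j0.000696) S
|Y| = 0.000726 S → |Z| = 1/|Y| = 1380 Ω, ∠Z = −∠Y = -73.7°
I = V/|Z| = 17.1 mA
P = VI cos φ = 23.6 × 0.0171 × cos(-73.7°) = 114 mW

114 mW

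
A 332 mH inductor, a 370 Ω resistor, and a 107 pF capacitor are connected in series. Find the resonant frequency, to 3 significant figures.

ω₀ = 1/√(LC) = 1/√(0.332 × 1.07e-10) = 167800 rad/s
f₀ = ω₀/(2π) = 26.7 kHz

26.7 kHz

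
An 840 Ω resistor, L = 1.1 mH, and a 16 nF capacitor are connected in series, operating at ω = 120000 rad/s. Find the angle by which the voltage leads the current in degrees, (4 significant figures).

X_L = ωL = 132.0 Ω
X_C = 1/(ωC) = 520.8 Ω
Net reactance X = X_L − X_C = -388.8 Ω
Z = 840.0 − j388.8 Ω
|Z| = √(840.0² + 388.8²) = 925.6 Ω
∠Z = arctan(-388.8/840.0) = -24.84°

-24.84°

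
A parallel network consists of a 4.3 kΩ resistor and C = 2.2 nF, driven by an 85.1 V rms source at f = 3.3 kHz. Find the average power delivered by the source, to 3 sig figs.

ω = 2πf = 20730 rad/s
X_C = 1/(ωC) = 21900 Ω
Parallel: admittances add. Y = 1/R + jωC
Y = (0.000233 + j4.56e-05) S
|Y| = 0.000237 S → |Z| = 1/|Y| = 4220 Ω, ∠Z = −∠Y = -11.1°
I = V/|Z| = 20.2 mA
P = VI cos φ = 85.1 × 0.0202 × cos(-11.1°) = 1.68 W

1.68 W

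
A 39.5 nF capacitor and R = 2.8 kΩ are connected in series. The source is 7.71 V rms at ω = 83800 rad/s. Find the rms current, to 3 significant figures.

X_C = 1/(ωC) = 302 Ω
Z = 2800 − j302 Ω
|Z| = √(2800² + 302²) = 2820 Ω
I = V/|Z| = 7.71/2820 = 2.74 mA

2.74 mA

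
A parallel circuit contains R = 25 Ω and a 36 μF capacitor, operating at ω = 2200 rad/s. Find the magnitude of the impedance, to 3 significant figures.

X_C = 1/(ωC) = 12.6 Ω
Parallel: admittances add. Y = 1/R + jωC
Y = (0.0400 + j0.0792) S
|Y| = 0.0887 S → |Z| = 1/|Y| = 11.3 Ω, ∠Z = −∠Y = -63.2°

11.3 Ω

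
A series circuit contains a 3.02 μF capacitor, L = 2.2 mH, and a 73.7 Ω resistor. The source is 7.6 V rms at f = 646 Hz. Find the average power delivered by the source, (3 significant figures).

ω = 2πf = 4059 rad/s
X_L = ωL = 8.93 Ω
X_C = 1/(ωC) = 81.6 Ω
Net reactance X = X_L − X_C = -72.6 Ω
Z = 73.7 − j72.6 Ω
|Z| = √(73.7² + 72.6²) = 103 Ω
∠Z = arctan(-72.6/73.7) = -44.6°
I = V/|Z| = 73.4 mA
P = VI cos φ = 7.6 × 0.0734 × cos(-44.6°) = 397 mW

397 mW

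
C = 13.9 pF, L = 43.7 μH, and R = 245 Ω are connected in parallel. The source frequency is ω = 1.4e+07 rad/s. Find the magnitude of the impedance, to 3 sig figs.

X_L = ωL = 612 Ω
X_C = 1/(ωC) = 5140 Ω
Parallel: admittances add. Y = 1/R + 1/(jωL) + jωC
Y = (0.00408 − j0.00144) S
|Y| = 0.00433 S → |Z| = 1/|Y| = 231 Ω, ∠Z = −∠Y = 19.4°

231 Ω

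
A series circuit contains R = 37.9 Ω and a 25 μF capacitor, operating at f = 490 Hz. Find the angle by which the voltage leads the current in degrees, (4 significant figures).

ω = 2πf = 3079 rad/s
X_C = 1/(ωC) = 12.99 Ω
Z = 37.90 − j12.99 Ω
|Z| = √(37.90² + 12.99²) = 40.07 Ω
∠Z = arctan(-12.99/37.90) = -18.92°

-18.92°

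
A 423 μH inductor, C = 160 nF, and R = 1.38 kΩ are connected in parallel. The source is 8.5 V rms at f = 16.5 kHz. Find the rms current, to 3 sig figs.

ω = 2πf = 103700 rad/s
X_L = ωL = 43.9 Ω
X_C = 1/(ωC) = 60.3 Ω
Parallel: admittances add. Y = 1/R + 1/(jωL) + jωC
Y = (0.000725 − j0.00622) S
|Y| = 0.00626 S → |Z| = 1/|Y| = 160 Ω, ∠Z = −∠Y = 83.4°
I = V/|Z| = 8.5/160 = 53.2 mA

53.2 mA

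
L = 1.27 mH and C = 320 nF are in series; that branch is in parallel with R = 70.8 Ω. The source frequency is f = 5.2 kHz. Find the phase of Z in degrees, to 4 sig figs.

ω = 2πf = 32670 rad/s
X_L = ωL = 41.49 Ω
X_C = 1/(ωC) = 95.65 Ω
Branch 1: Z₁ = R = 70.80 Ω
Branch 2 (series LC): Z₂ = j(X_L − X_C) = −j54.15 Ω
Parallel: Z = Z₁Z₂/(Z₁+Z₂), |Z| = 43.01 Ω, ∠Z = -52.59°

-52.59°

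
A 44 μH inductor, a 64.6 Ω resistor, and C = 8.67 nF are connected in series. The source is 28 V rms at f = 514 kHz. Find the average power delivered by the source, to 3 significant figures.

ω = 2πf = 3.23e+06 rad/s
X_L = ωL = 142 Ω
X_C = 1/(ωC) = 35.7 Ω
Net reactance X = X_L − X_C = 106 Ω
Z = 64.6 + j106 Ω
|Z| = √(64.6² + 106²) = 124 Ω
∠Z = arctan(106/64.6) = 58.7°
I = V/|Z| = 225 mA
P = VI cos φ = 28 × 0.225 × cos(58.7°) = 3.27 W

3.27 W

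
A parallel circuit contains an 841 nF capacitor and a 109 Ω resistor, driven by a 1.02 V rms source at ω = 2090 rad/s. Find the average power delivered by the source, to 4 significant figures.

9.545 mW

X_C = 1/(ωC) = 568.9 Ω
Parallel: admittances add. Y = 1/R + jωC
Y = (0.009174 + j0.001758) S
|Y| = 0.009341 S → |Z| = 1/|Y| = 107.1 Ω, ∠Z = −∠Y = -10.85°
I = V/|Z| = 9.528 mA
P = VI cos φ = 1.02 × 0.009528 × cos(-10.85°) = 9.545 mW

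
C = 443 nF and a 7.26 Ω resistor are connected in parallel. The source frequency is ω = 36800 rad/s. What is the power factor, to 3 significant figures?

X_C = 1/(ωC) = 61.3 Ω
Parallel: admittances add. Y = 1/R + jωC
Y = (0.138 + j0.0163) S
|Y| = 0.139 S → |Z| = 1/|Y| = 7.21 Ω, ∠Z = −∠Y = -6.75°
cos φ = cos(-6.75°) = 0.993

0.993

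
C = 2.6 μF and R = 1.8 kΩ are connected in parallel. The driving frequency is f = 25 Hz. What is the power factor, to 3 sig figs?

0.806

ω = 2πf = 157.1 rad/s
X_C = 1/(ωC) = 2450 Ω
Parallel: admittances add. Y = 1/R + jωC
Y = (0.000556 + j0.000408) S
|Y| = 0.000690 S → |Z| = 1/|Y| = 1450 Ω, ∠Z = −∠Y = -36.3°
cos φ = cos(-36.3°) = 0.806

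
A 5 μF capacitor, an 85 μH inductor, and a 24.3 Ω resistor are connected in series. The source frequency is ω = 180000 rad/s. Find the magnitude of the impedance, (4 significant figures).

X_L = ωL = 15.30 Ω
X_C = 1/(ωC) = 1.111 Ω
Net reactance X = X_L − X_C = 14.19 Ω
Z = 24.30 + j14.19 Ω
|Z| = √(24.30² + 14.19²) = 28.14 Ω

28.14 Ω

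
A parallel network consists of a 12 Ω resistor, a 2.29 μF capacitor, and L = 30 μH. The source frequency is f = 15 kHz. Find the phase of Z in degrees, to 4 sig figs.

58.85°

ω = 2πf = 94250 rad/s
X_L = ωL = 2.827 Ω
X_C = 1/(ωC) = 4.633 Ω
Parallel: admittances add. Y = 1/R + 1/(jωL) + jωC
Y = (0.08333 − j0.1379) S
|Y| = 0.1611 S → |Z| = 1/|Y| = 6.208 Ω, ∠Z = −∠Y = 58.85°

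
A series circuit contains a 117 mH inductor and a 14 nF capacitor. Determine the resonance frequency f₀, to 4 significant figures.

ω₀ = 1/√(LC) = 1/√(0.117 × 1.4e-08) = 24710 rad/s
f₀ = ω₀/(2π) = 3.932 kHz

3.932 kHz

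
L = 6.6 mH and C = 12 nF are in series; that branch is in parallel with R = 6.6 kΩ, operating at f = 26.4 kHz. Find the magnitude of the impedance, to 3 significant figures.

ω = 2πf = 165900 rad/s
X_L = ωL = 1090 Ω
X_C = 1/(ωC) = 502 Ω
Branch 1: Z₁ = R = 6600 Ω
Branch 2 (series LC): Z₂ = j(X_L − X_C) = j592 Ω
Parallel: Z = Z₁Z₂/(Z₁+Z₂), |Z| = 590 Ω, ∠Z = 84.9°

590 Ω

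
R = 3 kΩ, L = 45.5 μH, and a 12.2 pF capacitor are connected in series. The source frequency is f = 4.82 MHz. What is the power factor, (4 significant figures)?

ω = 2πf = 3.028e+07 rad/s
X_L = ωL = 1378 Ω
X_C = 1/(ωC) = 2707 Ω
Net reactance X = X_L − X_C = -1329 Ω
Z = 3000 − j1329 Ω
|Z| = √(3000² + 1329²) = 3281 Ω
∠Z = arctan(-1329/3000) = -23.89°
cos φ = cos(-23.89°) = 0.9143

0.9143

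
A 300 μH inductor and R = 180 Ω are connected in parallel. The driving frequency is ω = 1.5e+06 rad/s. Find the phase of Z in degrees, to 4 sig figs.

X_L = ωL = 450.0 Ω
Parallel: admittances add. Y = 1/R + 1/(jωL)
Y = (0.005556 − j0.002222) S
|Y| = 0.005984 S → |Z| = 1/|Y| = 167.1 Ω, ∠Z = −∠Y = 21.80°

21.80°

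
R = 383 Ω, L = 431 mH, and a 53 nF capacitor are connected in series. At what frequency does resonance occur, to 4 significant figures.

1.053 kHz

ω₀ = 1/√(LC) = 1/√(0.431 × 5.3e-08) = 6616 rad/s
f₀ = ω₀/(2π) = 1.053 kHz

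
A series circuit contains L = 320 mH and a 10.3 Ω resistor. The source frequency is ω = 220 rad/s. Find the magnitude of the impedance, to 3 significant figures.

X_L = ωL = 70.4 Ω
Z = 10.3 + j70.4 Ω
|Z| = √(10.3² + 70.4²) = 71.1 Ω

71.1 Ω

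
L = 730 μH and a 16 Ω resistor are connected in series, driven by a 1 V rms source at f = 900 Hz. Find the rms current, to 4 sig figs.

60.52 mA

ω = 2πf = 5655 rad/s
X_L = ωL = 4.128 Ω
Z = 16.00 + j4.128 Ω
|Z| = √(16.00² + 4.128²) = 16.52 Ω
I = V/|Z| = 1/16.52 = 60.52 mA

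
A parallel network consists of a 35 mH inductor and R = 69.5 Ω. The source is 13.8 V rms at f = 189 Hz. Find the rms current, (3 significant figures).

387 mA

ω = 2πf = 1188 rad/s
X_L = ωL = 41.6 Ω
Parallel: admittances add. Y = 1/R + 1/(jωL)
Y = (0.0144 − j0.0241) S
|Y| = 0.0280 S → |Z| = 1/|Y| = 35.7 Ω, ∠Z = −∠Y = 59.1°
I = V/|Z| = 13.8/35.7 = 387 mA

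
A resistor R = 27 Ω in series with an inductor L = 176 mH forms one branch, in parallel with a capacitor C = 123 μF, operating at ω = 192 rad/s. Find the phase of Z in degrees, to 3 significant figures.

-21.0°

X_L = ωL = 33.8 Ω
X_C = 1/(ωC) = 42.3 Ω
Branch 1 (R+jX_L): Z₁ = 27.0 + j33.8 Ω, |Z₁| = 43.3 Ω
Branch 2 (−jX_C): Z₂ = −j42.3 Ω
Parallel: Z = Z₁Z₂/(Z₁+Z₂), |Z| = 64.7 Ω, ∠Z = -21.0°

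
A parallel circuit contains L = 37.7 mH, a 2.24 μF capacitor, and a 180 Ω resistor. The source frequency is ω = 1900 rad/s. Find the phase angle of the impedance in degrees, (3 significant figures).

X_L = ωL = 71.6 Ω
X_C = 1/(ωC) = 235 Ω
Parallel: admittances add. Y = 1/R + 1/(jωL) + jωC
Y = (0.00556 − j0.00970) S
|Y| = 0.0112 S → |Z| = 1/|Y| = 89.4 Ω, ∠Z = −∠Y = 60.2°

60.2°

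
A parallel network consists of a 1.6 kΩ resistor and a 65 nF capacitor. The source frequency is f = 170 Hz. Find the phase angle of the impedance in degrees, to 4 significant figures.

-6.339°

ω = 2πf = 1068 rad/s
X_C = 1/(ωC) = 14400 Ω
Parallel: admittances add. Y = 1/R + jωC
Y = (0.0006250 + j6.943e-05) S
|Y| = 0.0006288 S → |Z| = 1/|Y| = 1590 Ω, ∠Z = −∠Y = -6.339°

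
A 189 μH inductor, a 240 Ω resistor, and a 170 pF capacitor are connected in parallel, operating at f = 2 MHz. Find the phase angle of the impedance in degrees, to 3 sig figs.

ω = 2πf = 1.257e+07 rad/s
X_L = ωL = 2380 Ω
X_C = 1/(ωC) = 468 Ω
Parallel: admittances add. Y = 1/R + 1/(jωL) + jωC
Y = (0.00417 + j0.00172) S
|Y| = 0.00451 S → |Z| = 1/|Y| = 222 Ω, ∠Z = −∠Y = -22.4°

-22.4°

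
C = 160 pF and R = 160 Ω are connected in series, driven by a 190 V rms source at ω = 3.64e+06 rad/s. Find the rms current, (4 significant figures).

X_C = 1/(ωC) = 1717 Ω
Z = 160.0 − j1717 Ω
|Z| = √(160.0² + 1717²) = 1724 Ω
I = V/|Z| = 190/1724 = 110.2 mA

110.2 mA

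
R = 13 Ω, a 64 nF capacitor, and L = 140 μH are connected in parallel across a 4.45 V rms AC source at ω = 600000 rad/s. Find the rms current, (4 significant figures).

X_L = ωL = 84.00 Ω
X_C = 1/(ωC) = 26.04 Ω
Parallel: admittances add. Y = 1/R + 1/(jωL) + jωC
Y = (0.07692 + j0.02650) S
|Y| = 0.08136 S → |Z| = 1/|Y| = 12.29 Ω, ∠Z = −∠Y = -19.01°
I = V/|Z| = 4.45/12.29 = 362.0 mA

362.0 mA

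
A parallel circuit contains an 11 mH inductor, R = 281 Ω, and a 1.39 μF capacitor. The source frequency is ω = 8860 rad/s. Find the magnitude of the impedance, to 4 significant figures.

X_L = ωL = 97.46 Ω
X_C = 1/(ωC) = 81.20 Ω
Parallel: admittances add. Y = 1/R + 1/(jωL) + jωC
Y = (0.003559 + j0.002055) S
|Y| = 0.004109 S → |Z| = 1/|Y| = 243.3 Ω, ∠Z = −∠Y = -30.00°

243.3 Ω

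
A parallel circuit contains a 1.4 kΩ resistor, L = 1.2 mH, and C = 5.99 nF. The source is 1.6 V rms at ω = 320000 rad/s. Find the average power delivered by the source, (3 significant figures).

X_L = ωL = 384 Ω
X_C = 1/(ωC) = 522 Ω
Parallel: admittances add. Y = 1/R + 1/(jωL) + jωC
Y = (0.000714 − j0.000687) S
|Y| = 0.000991 S → |Z| = 1/|Y| = 1010 Ω, ∠Z = −∠Y = 43.9°
I = V/|Z| = 1.59 mA
P = VI cos φ = 1.6 × 0.00159 × cos(43.9°) = 1.83 mW

1.83 mW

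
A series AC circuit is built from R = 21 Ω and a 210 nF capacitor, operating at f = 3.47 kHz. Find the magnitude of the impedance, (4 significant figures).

ω = 2πf = 21800 rad/s
X_C = 1/(ωC) = 218.4 Ω
Z = 21.00 − j218.4 Ω
|Z| = √(21.00² + 218.4²) = 219.4 Ω

219.4 Ω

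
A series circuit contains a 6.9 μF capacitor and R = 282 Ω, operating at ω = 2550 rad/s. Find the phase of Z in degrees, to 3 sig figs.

-11.4°

X_C = 1/(ωC) = 56.8 Ω
Z = 282 − j56.8 Ω
|Z| = √(282² + 56.8²) = 288 Ω
∠Z = arctan(-56.8/282) = -11.4°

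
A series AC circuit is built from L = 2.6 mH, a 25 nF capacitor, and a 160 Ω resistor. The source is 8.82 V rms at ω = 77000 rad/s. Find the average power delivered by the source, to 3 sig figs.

X_L = ωL = 200 Ω
X_C = 1/(ωC) = 519 Ω
Net reactance X = X_L − X_C = -319 Ω
Z = 160 − j319 Ω
|Z| = √(160² + 319²) = 357 Ω
∠Z = arctan(-319/160) = -63.4°
I = V/|Z| = 24.7 mA
P = VI cos φ = 8.82 × 0.0247 × cos(-63.4°) = 97.6 mW

97.6 mW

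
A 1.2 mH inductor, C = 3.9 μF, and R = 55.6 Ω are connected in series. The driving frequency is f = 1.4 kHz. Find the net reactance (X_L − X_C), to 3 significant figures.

ω = 2πf = 8796 rad/s
X_L = ωL = 10.6 Ω
X_C = 1/(ωC) = 29.1 Ω
X = 10.6 − 29.1 = -18.6 Ω

-18.6 Ω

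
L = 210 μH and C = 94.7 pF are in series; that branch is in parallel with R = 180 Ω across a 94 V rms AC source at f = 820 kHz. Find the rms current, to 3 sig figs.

ω = 2πf = 5.152e+06 rad/s
X_L = ωL = 1080 Ω
X_C = 1/(ωC) = 2050 Ω
Branch 1: Z₁ = R = 180 Ω
Branch 2 (series LC): Z₂ = j(X_L − X_C) = −j968 Ω
Parallel: Z = Z₁Z₂/(Z₁+Z₂), |Z| = 177 Ω, ∠Z = -10.5°
I = V/|Z| = 94/177 = 531 mA

531 mA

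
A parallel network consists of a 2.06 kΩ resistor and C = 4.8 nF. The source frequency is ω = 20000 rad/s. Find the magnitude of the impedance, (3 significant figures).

X_C = 1/(ωC) = 10400 Ω
Parallel: admittances add. Y = 1/R + jωC
Y = (0.000485 + j9.6e-05) S
|Y| = 0.000495 S → |Z| = 1/|Y| = 2020 Ω, ∠Z = −∠Y = -11.2°

2020 Ω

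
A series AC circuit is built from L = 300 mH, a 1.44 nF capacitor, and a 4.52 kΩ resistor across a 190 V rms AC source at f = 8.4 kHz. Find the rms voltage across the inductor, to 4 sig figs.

ω = 2πf = 52780 rad/s
X_L = ωL = 15830 Ω
X_C = 1/(ωC) = 13160 Ω
Net reactance X = X_L − X_C = 2676 Ω
Z = 4520 + j2676 Ω
|Z| = √(4520² + 2676²) = 5253 Ω
I = V/|Z| = 36.17 mA
V_L = I·|Z_L| = 0.03617 × 15830 = 572.7 V

572.7 V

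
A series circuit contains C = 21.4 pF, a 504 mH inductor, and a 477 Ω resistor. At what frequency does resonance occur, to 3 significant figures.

ω₀ = 1/√(LC) = 1/√(0.504 × 2.14e-11) = 304500 rad/s
f₀ = ω₀/(2π) = 48.5 kHz

48.5 kHz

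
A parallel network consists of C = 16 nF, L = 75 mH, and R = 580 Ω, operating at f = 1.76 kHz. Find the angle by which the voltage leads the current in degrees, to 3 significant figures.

30.8°

ω = 2πf = 11060 rad/s
X_L = ωL = 829 Ω
X_C = 1/(ωC) = 5650 Ω
Parallel: admittances add. Y = 1/R + 1/(jωL) + jωC
Y = (0.00172 − j0.00103) S
|Y| = 0.00201 S → |Z| = 1/|Y| = 498 Ω, ∠Z = −∠Y = 30.8°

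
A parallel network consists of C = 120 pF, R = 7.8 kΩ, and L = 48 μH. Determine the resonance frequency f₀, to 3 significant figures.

2.10 MHz

ω₀ = 1/√(LC) = 1/√(4.8e-05 × 1.2e-10) = 1.318e+07 rad/s
f₀ = ω₀/(2π) = 2.10 MHz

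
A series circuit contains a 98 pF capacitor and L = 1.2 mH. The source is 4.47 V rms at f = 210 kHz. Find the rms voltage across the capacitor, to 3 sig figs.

5.62 V

ω = 2πf = 1.319e+06 rad/s
X_L = ωL = 1580 Ω
X_C = 1/(ωC) = 7730 Ω
Net reactance X = X_L − X_C = -6150 Ω
Z = − j6150 Ω
|Z| = √(0² + 6150²) = 6150 Ω
I = V/|Z| = 727 μA
V_C = I·|Z_C| = 0.000727 × 7730 = 5.62 V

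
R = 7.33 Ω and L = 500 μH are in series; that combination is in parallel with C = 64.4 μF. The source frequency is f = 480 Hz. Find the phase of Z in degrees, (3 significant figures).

ω = 2πf = 3016 rad/s
X_L = ωL = 1.51 Ω
X_C = 1/(ωC) = 5.15 Ω
Branch 1 (R+jX_L): Z₁ = 7.33 + j1.51 Ω, |Z₁| = 7.48 Ω
Branch 2 (−jX_C): Z₂ = −j5.15 Ω
Parallel: Z = Z₁Z₂/(Z₁+Z₂), |Z| = 4.71 Ω, ∠Z = -52.0°

-52.0°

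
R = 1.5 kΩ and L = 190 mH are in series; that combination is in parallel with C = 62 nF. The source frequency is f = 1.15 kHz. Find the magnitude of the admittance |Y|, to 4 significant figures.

380.9 μS

ω = 2πf = 7226 rad/s
X_L = ωL = 1373 Ω
X_C = 1/(ωC) = 2232 Ω
Branch 1 (R+jX_L): Z₁ = 1500 + j1373 Ω, |Z₁| = 2033 Ω
Branch 2 (−jX_C): Z₂ = −j2232 Ω
Parallel: Z = Z₁Z₂/(Z₁+Z₂), |Z| = 2626 Ω, ∠Z = -17.73°
|Y| = 1/|Z| = 380.9 μS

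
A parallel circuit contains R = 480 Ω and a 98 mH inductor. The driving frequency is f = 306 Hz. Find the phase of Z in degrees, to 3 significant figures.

68.6°

ω = 2πf = 1923 rad/s
X_L = ωL = 188 Ω
Parallel: admittances add. Y = 1/R + 1/(jωL)
Y = (0.00208 − j0.00531) S
|Y| = 0.00570 S → |Z| = 1/|Y| = 175 Ω, ∠Z = −∠Y = 68.6°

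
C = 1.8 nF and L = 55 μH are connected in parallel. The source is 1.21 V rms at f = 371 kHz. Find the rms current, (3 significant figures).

ω = 2πf = 2.331e+06 rad/s
X_L = ωL = 128 Ω
X_C = 1/(ωC) = 238 Ω
Parallel: admittances add. Y = 1/(jωL) + jωC
Y = (0 − j0.00360) S
|Y| = 0.00360 S → |Z| = 1/|Y| = 277 Ω, ∠Z = −∠Y = 90.0°
I = V/|Z| = 1.21/277 = 4.36 mA

4.36 mA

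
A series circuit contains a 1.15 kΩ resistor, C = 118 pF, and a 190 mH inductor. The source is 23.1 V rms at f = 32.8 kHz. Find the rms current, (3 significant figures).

10.1 mA

ω = 2πf = 206100 rad/s
X_L = ωL = 39200 Ω
X_C = 1/(ωC) = 41100 Ω
Net reactance X = X_L − X_C = -1960 Ω
Z = 1150 − j1960 Ω
|Z| = √(1150² + 1960²) = 2280 Ω
I = V/|Z| = 23.1/2280 = 10.1 mA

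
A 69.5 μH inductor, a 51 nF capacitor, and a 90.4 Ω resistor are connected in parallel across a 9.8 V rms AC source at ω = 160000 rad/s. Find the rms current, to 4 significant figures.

X_L = ωL = 11.12 Ω
X_C = 1/(ωC) = 122.5 Ω
Parallel: admittances add. Y = 1/R + 1/(jωL) + jωC
Y = (0.01106 − j0.08177) S
|Y| = 0.08251 S → |Z| = 1/|Y| = 12.12 Ω, ∠Z = −∠Y = 82.30°
I = V/|Z| = 9.8/12.12 = 808.6 mA

808.6 mA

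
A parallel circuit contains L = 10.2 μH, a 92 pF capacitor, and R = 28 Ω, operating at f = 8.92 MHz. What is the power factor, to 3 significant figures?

ω = 2πf = 5.605e+07 rad/s
X_L = ωL = 572 Ω
X_C = 1/(ωC) = 194 Ω
Parallel: admittances add. Y = 1/R + 1/(jωL) + jωC
Y = (0.0357 + j0.00341) S
|Y| = 0.0359 S → |Z| = 1/|Y| = 27.9 Ω, ∠Z = −∠Y = -5.45°
cos φ = cos(-5.45°) = 0.995

0.995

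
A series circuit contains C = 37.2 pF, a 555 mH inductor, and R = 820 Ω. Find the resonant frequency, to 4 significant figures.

ω₀ = 1/√(LC) = 1/√(0.555 × 3.72e-11) = 220100 rad/s
f₀ = ω₀/(2π) = 35.03 kHz

35.03 kHz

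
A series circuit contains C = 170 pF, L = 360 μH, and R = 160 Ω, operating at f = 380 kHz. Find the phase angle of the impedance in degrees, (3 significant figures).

ω = 2πf = 2.388e+06 rad/s
X_L = ωL = 860 Ω
X_C = 1/(ωC) = 2460 Ω
Net reactance X = X_L − X_C = -1600 Ω
Z = 160 − j1600 Ω
|Z| = √(160² + 1600²) = 1610 Ω
∠Z = arctan(-1600/160) = -84.3°

-84.3°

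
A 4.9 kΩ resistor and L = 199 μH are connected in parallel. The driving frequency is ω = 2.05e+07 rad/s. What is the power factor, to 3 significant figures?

0.640

X_L = ωL = 4080 Ω
Parallel: admittances add. Y = 1/R + 1/(jωL)
Y = (0.000204 − j0.000245) S
|Y| = 0.000319 S → |Z| = 1/|Y| = 3140 Ω, ∠Z = −∠Y = 50.2°
cos φ = cos(50.2°) = 0.640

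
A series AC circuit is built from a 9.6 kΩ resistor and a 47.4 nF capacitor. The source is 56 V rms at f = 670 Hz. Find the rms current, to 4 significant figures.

ω = 2πf = 4210 rad/s
X_C = 1/(ωC) = 5011 Ω
Z = 9600 − j5011 Ω
|Z| = √(9600² + 5011²) = 10830 Ω
I = V/|Z| = 56/10830 = 5.171 mA

5.171 mA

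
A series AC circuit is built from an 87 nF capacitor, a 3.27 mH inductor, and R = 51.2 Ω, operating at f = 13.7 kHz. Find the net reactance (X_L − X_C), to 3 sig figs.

148 Ω

ω = 2πf = 86080 rad/s
X_L = ωL = 281 Ω
X_C = 1/(ωC) = 134 Ω
X = 281 − 134 = 148 Ω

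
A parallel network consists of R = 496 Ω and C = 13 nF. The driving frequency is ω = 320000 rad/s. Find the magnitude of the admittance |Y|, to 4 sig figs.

4.623 mS

X_C = 1/(ωC) = 240.4 Ω
Parallel: admittances add. Y = 1/R + jωC
Y = (0.002016 + j0.004160) S
|Y| = 0.004623 S → |Z| = 1/|Y| = 216.3 Ω, ∠Z = −∠Y = -64.14°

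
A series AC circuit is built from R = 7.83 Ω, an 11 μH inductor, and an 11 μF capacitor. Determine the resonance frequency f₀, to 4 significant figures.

14.47 kHz

ω₀ = 1/√(LC) = 1/√(1.1e-05 × 1.1e-05) = 90910 rad/s
f₀ = ω₀/(2π) = 14.47 kHz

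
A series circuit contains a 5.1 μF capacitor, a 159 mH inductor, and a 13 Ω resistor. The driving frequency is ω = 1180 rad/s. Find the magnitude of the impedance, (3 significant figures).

25.1 Ω

X_L = ωL = 188 Ω
X_C = 1/(ωC) = 166 Ω
Net reactance X = X_L − X_C = 21.5 Ω
Z = 13.0 + j21.5 Ω
|Z| = √(13.0² + 21.5²) = 25.1 Ω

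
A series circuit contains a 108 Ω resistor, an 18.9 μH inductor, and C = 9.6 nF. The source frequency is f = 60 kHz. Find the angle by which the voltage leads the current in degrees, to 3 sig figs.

ω = 2πf = 377000 rad/s
X_L = ωL = 7.13 Ω
X_C = 1/(ωC) = 276 Ω
Net reactance X = X_L − X_C = -269 Ω
Z = 108 − j269 Ω
|Z| = √(108² + 269²) = 290 Ω
∠Z = arctan(-269/108) = -68.1°

-68.1°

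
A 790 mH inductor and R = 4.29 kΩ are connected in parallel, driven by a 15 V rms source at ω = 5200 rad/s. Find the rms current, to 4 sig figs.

X_L = ωL = 4108 Ω
Parallel: admittances add. Y = 1/R + 1/(jωL)
Y = (0.0002331 − j0.0002434) S
|Y| = 0.0003370 S → |Z| = 1/|Y| = 2967 Ω, ∠Z = −∠Y = 46.24°
I = V/|Z| = 15/2967 = 5.056 mA

5.056 mA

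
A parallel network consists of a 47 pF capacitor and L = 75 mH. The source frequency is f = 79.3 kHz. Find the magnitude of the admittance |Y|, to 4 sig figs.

ω = 2πf = 498300 rad/s
X_L = ωL = 37370 Ω
X_C = 1/(ωC) = 42700 Ω
Parallel: admittances add. Y = 1/(jωL) + jωC
Y = (0 − j3.342e-06) S
|Y| = 3.342e-06 S → |Z| = 1/|Y| = 299200 Ω, ∠Z = −∠Y = 90.00°

3.342 μS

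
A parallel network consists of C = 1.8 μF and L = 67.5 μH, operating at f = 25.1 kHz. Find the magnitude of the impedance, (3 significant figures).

ω = 2πf = 157700 rad/s
X_L = ωL = 10.6 Ω
X_C = 1/(ωC) = 3.52 Ω
Parallel: admittances add. Y = 1/(jωL) + jωC
Y = (0 + j0.190) S
|Y| = 0.190 S → |Z| = 1/|Y| = 5.26 Ω, ∠Z = −∠Y = -90.0°

5.26 Ω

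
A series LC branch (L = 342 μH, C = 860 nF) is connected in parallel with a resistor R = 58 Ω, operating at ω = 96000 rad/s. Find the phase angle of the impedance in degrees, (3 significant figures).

70.3°

X_L = ωL = 32.8 Ω
X_C = 1/(ωC) = 12.1 Ω
Branch 1: Z₁ = R = 58.0 Ω
Branch 2 (series LC): Z₂ = j(X_L − X_C) = j20.7 Ω
Parallel: Z = Z₁Z₂/(Z₁+Z₂), |Z| = 19.5 Ω, ∠Z = 70.3°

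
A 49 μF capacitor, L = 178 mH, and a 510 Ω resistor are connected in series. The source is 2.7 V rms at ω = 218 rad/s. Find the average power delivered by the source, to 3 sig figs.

X_L = ωL = 38.8 Ω
X_C = 1/(ωC) = 93.6 Ω
Net reactance X = X_L − X_C = -54.8 Ω
Z = 510 − j54.8 Ω
|Z| = √(510² + 54.8²) = 513 Ω
∠Z = arctan(-54.8/510) = -6.13°
I = V/|Z| = 5.26 mA
P = VI cos φ = 2.7 × 0.00526 × cos(-6.13°) = 14.1 mW

14.1 mW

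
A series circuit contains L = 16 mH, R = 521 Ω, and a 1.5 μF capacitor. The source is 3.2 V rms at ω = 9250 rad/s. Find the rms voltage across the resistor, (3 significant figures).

3.17 V

X_L = ωL = 148 Ω
X_C = 1/(ωC) = 72.1 Ω
Net reactance X = X_L − X_C = 75.9 Ω
Z = 521 + j75.9 Ω
|Z| = √(521² + 75.9²) = 527 Ω
I = V/|Z| = 6.08 mA
V_R = I·|Z_R| = 0.00608 × 521 = 3.17 V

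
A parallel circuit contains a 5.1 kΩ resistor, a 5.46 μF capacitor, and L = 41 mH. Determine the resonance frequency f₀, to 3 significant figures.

ω₀ = 1/√(LC) = 1/√(0.041 × 5.46e-06) = 2114 rad/s
f₀ = ω₀/(2π) = 336 Hz

336 Hz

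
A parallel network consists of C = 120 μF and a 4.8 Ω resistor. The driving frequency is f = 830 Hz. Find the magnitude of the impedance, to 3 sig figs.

ω = 2πf = 5215 rad/s
X_C = 1/(ωC) = 1.60 Ω
Parallel: admittances add. Y = 1/R + jωC
Y = (0.208 + j0.626) S
|Y| = 0.660 S → |Z| = 1/|Y| = 1.52 Ω, ∠Z = −∠Y = -71.6°

1.52 Ω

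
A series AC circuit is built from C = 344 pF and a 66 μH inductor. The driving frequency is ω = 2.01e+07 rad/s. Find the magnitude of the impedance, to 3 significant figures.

1180 Ω

X_L = ωL = 1330 Ω
X_C = 1/(ωC) = 145 Ω
Net reactance X = X_L − X_C = 1180 Ω
Z = j1180 Ω
|Z| = √(0² + 1180²) = 1180 Ω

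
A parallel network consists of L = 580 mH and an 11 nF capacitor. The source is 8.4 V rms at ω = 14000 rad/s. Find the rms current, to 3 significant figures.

X_L = ωL = 8120 Ω
X_C = 1/(ωC) = 6490 Ω
Parallel: admittances add. Y = 1/(jωL) + jωC
Y = (0 + j3.08e-05) S
|Y| = 3.08e-05 S → |Z| = 1/|Y| = 32400 Ω, ∠Z = −∠Y = -90.0°
I = V/|Z| = 8.4/32400 = 259 μA

259 μA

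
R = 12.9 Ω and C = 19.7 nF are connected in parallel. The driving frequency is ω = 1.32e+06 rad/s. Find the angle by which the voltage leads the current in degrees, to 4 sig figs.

X_C = 1/(ωC) = 38.46 Ω
Parallel: admittances add. Y = 1/R + jωC
Y = (0.07752 + j0.02600) S
|Y| = 0.08176 S → |Z| = 1/|Y| = 12.23 Ω, ∠Z = −∠Y = -18.54°

-18.54°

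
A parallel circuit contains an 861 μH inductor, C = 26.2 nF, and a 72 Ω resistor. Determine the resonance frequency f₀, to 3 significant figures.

33.5 kHz

ω₀ = 1/√(LC) = 1/√(0.000861 × 2.62e-08) = 210500 rad/s
f₀ = ω₀/(2π) = 33.5 kHz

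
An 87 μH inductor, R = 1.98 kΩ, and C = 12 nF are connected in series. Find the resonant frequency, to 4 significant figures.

ω₀ = 1/√(LC) = 1/√(8.7e-05 × 1.2e-08) = 978700 rad/s
f₀ = ω₀/(2π) = 155.8 kHz

155.8 kHz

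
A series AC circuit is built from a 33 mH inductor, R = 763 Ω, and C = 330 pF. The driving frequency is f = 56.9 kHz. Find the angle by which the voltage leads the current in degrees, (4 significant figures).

77.06°

ω = 2πf = 357500 rad/s
X_L = ωL = 11800 Ω
X_C = 1/(ωC) = 8476 Ω
Net reactance X = X_L − X_C = 3322 Ω
Z = 763.0 + j3322 Ω
|Z| = √(763.0² + 3322²) = 3408 Ω
∠Z = arctan(3322/763.0) = 77.06°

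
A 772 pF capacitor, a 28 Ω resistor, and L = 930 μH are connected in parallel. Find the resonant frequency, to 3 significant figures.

188 kHz

ω₀ = 1/√(LC) = 1/√(0.00093 × 7.72e-10) = 1.18e+06 rad/s
f₀ = ω₀/(2π) = 188 kHz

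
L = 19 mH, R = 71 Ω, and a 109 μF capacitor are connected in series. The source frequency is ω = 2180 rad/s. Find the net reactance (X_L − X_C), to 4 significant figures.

X_L = ωL = 41.42 Ω
X_C = 1/(ωC) = 4.208 Ω
X = 41.42 − 4.208 = 37.21 Ω

37.21 Ω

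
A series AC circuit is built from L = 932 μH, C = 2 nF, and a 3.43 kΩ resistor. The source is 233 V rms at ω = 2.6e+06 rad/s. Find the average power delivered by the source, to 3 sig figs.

11.1 W

X_L = ωL = 2420 Ω
X_C = 1/(ωC) = 192 Ω
Net reactance X = X_L − X_C = 2230 Ω
Z = 3430 + j2230 Ω
|Z| = √(3430² + 2230²) = 4090 Ω
∠Z = arctan(2230/3430) = 33.0°
I = V/|Z| = 56.9 mA
P = VI cos φ = 233 × 0.0569 × cos(33.0°) = 11.1 W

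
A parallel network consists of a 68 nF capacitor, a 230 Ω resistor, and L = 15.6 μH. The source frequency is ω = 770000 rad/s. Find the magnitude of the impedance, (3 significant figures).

X_L = ωL = 12.0 Ω
X_C = 1/(ωC) = 19.1 Ω
Parallel: admittances add. Y = 1/R + 1/(jωL) + jωC
Y = (0.00435 − j0.0309) S
|Y| = 0.0312 S → |Z| = 1/|Y| = 32.1 Ω, ∠Z = −∠Y = 82.0°

32.1 Ω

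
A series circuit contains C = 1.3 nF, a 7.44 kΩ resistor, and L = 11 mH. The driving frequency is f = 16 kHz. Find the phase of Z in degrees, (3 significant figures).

ω = 2πf = 100500 rad/s
X_L = ωL = 1110 Ω
X_C = 1/(ωC) = 7650 Ω
Net reactance X = X_L − X_C = -6550 Ω
Z = 7440 − j6550 Ω
|Z| = √(7440² + 6550²) = 9910 Ω
∠Z = arctan(-6550/7440) = -41.3°

-41.3°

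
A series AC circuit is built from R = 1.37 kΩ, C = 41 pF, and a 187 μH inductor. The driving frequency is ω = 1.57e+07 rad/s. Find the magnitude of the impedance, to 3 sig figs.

1950 Ω

X_L = ωL = 2940 Ω
X_C = 1/(ωC) = 1550 Ω
Net reactance X = X_L − X_C = 1380 Ω
Z = 1370 + j1380 Ω
|Z| = √(1370² + 1380²) = 1950 Ω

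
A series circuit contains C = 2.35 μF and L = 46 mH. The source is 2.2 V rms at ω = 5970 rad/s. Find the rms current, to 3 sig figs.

X_L = ωL = 275 Ω
X_C = 1/(ωC) = 71.3 Ω
Net reactance X = X_L − X_C = 203 Ω
Z = j203 Ω
|Z| = √(0² + 203²) = 203 Ω
I = V/|Z| = 2.2/203 = 10.8 mA

10.8 mA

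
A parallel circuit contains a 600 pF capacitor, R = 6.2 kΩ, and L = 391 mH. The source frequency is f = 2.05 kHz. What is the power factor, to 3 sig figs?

ω = 2πf = 12880 rad/s
X_L = ωL = 5040 Ω
X_C = 1/(ωC) = 129000 Ω
Parallel: admittances add. Y = 1/R + 1/(jωL) + jωC
Y = (0.000161 − j0.000191) S
|Y| = 0.000250 S → |Z| = 1/|Y| = 4000 Ω, ∠Z = −∠Y = 49.8°
cos φ = cos(49.8°) = 0.646

0.646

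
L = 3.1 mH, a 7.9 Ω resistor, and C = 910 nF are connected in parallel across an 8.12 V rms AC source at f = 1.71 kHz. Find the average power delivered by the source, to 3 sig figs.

8.35 W

ω = 2πf = 10740 rad/s
X_L = ωL = 33.3 Ω
X_C = 1/(ωC) = 102 Ω
Parallel: admittances add. Y = 1/R + 1/(jωL) + jωC
Y = (0.127 − j0.0202) S
|Y| = 0.128 S → |Z| = 1/|Y| = 7.80 Ω, ∠Z = −∠Y = 9.09°
I = V/|Z| = 1.04 A
P = VI cos φ = 8.12 × 1.04 × cos(9.09°) = 8.35 W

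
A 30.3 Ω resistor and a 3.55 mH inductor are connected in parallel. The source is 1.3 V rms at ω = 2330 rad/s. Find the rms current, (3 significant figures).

X_L = ωL = 8.27 Ω
Parallel: admittances add. Y = 1/R + 1/(jωL)
Y = (0.0330 − j0.121) S
|Y| = 0.125 S → |Z| = 1/|Y| = 7.98 Ω, ∠Z = −∠Y = 74.7°
I = V/|Z| = 1.3/7.98 = 163 mA

163 mA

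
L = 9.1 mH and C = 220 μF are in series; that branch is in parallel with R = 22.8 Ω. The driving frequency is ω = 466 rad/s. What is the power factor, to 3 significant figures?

X_L = ωL = 4.24 Ω
X_C = 1/(ωC) = 9.75 Ω
Branch 1: Z₁ = R = 22.8 Ω
Branch 2 (series LC): Z₂ = j(X_L − X_C) = −j5.51 Ω
Parallel: Z = Z₁Z₂/(Z₁+Z₂), |Z| = 5.36 Ω, ∠Z = -76.4°
cos φ = cos(-76.4°) = 0.235

0.235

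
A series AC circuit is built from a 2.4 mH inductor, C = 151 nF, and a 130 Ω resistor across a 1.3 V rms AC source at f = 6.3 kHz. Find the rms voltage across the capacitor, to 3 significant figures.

ω = 2πf = 39580 rad/s
X_L = ωL = 95.0 Ω
X_C = 1/(ωC) = 167 Ω
Net reactance X = X_L − X_C = -72.3 Ω
Z = 130 − j72.3 Ω
|Z| = √(130² + 72.3²) = 149 Ω
I = V/|Z| = 8.74 mA
V_C = I·|Z_C| = 0.00874 × 167 = 1.46 V

1.46 V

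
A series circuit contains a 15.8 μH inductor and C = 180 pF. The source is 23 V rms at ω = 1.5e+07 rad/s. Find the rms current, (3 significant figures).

X_L = ωL = 237 Ω
X_C = 1/(ωC) = 370 Ω
Net reactance X = X_L − X_C = -133 Ω
Z = − j133 Ω
|Z| = √(0² + 133²) = 133 Ω
I = V/|Z| = 23/133 = 172 mA

172 mA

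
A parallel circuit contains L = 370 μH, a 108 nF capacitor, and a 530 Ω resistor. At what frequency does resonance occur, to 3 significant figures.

ω₀ = 1/√(LC) = 1/√(0.00037 × 1.08e-07) = 158200 rad/s
f₀ = ω₀/(2π) = 25.2 kHz

25.2 kHz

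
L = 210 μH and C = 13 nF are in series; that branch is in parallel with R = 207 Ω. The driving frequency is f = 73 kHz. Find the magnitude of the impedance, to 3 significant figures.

67.5 Ω

ω = 2πf = 458700 rad/s
X_L = ωL = 96.3 Ω
X_C = 1/(ωC) = 168 Ω
Branch 1: Z₁ = R = 207 Ω
Branch 2 (series LC): Z₂ = j(X_L − X_C) = −j71.4 Ω
Parallel: Z = Z₁Z₂/(Z₁+Z₂), |Z| = 67.5 Ω, ∠Z = -71.0°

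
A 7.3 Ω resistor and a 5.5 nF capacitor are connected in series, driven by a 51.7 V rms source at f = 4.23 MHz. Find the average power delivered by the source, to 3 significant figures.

ω = 2πf = 2.658e+07 rad/s
X_C = 1/(ωC) = 6.84 Ω
Z = 7.30 − j6.84 Ω
|Z| = √(7.30² + 6.84²) = 10.0 Ω
∠Z = arctan(-6.84/7.30) = -43.1°
I = V/|Z| = 5.17 A
P = VI cos φ = 51.7 × 5.17 × cos(-43.1°) = 195 W

195 W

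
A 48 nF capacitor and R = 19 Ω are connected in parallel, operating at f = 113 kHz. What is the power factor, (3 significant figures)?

ω = 2πf = 710000 rad/s
X_C = 1/(ωC) = 29.3 Ω
Parallel: admittances add. Y = 1/R + jωC
Y = (0.0526 + j0.0341) S
|Y| = 0.0627 S → |Z| = 1/|Y| = 15.9 Ω, ∠Z = −∠Y = -32.9°
cos φ = cos(-32.9°) = 0.839

0.839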